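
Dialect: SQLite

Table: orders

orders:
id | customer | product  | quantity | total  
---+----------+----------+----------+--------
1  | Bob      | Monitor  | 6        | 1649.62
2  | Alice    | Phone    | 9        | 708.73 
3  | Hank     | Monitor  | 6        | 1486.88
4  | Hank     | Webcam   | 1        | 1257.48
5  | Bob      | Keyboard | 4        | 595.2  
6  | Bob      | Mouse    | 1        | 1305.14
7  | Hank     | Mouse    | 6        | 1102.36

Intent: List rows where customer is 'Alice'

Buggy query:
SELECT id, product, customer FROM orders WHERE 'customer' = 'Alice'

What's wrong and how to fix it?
Bug: 'customer' in single quotes is a string literal, not the column; the comparison is literal-vs-literal and never true

Fix: Reference the column as customer without single quotes

Corrected query:
SELECT id, product, customer FROM orders WHERE customer = 'Alice'

Result:
id | product | customer
---+---------+---------
2  | Phone   | Alice   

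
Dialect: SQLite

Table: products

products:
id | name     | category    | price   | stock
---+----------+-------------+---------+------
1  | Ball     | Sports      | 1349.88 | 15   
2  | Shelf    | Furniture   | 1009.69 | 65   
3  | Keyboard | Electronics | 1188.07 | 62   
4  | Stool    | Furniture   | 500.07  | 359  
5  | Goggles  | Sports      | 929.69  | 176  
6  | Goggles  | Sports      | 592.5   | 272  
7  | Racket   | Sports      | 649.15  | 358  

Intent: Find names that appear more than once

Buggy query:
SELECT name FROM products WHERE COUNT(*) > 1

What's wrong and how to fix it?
Bug: COUNT(*) is an aggregate and cannot be used in WHERE

Fix: Group first, then use HAVING for the count condition

Corrected query:
SELECT name FROM products GROUP BY name HAVING COUNT(*) > 1

Result:
name   
-------
Goggles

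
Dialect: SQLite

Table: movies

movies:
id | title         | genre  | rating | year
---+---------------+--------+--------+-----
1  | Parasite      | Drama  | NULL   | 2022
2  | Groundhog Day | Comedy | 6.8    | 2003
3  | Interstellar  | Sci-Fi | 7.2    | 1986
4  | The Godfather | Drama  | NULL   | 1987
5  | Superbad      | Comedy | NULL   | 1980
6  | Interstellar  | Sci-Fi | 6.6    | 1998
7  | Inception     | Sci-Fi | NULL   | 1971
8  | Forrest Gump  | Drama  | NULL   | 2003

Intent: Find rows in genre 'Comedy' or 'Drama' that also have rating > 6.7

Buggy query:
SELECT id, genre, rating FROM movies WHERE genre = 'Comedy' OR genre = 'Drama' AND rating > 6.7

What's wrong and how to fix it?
Bug: AND binds tighter than OR, so this parses as genre = 'Comedy' OR (genre = 'Drama' AND rating > 6.7)

Fix: Group the OR with parentheses (or use IN), then AND the threshold

Corrected query:
SELECT id, genre, rating FROM movies WHERE (genre = 'Comedy' OR genre = 'Drama') AND rating > 6.7

Result:
id | genre  | rating
---+--------+-------
2  | Comedy | 6.8   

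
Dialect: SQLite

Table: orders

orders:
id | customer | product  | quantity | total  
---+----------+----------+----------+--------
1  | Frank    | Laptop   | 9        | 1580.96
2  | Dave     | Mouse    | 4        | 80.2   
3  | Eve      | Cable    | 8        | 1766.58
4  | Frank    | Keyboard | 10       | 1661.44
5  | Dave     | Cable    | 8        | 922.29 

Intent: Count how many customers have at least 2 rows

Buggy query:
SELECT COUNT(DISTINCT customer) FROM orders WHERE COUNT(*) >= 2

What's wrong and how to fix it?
Bug: WHERE filters individual rows, not groups, so a group-level COUNT is invalid there

Fix: Use a subquery that GROUPs and filters with HAVING, then count its rows

Corrected query:
SELECT COUNT(*) FROM (SELECT customer FROM orders GROUP BY customer HAVING COUNT(*) >= 2)

Result:
COUNT(*)
--------
2       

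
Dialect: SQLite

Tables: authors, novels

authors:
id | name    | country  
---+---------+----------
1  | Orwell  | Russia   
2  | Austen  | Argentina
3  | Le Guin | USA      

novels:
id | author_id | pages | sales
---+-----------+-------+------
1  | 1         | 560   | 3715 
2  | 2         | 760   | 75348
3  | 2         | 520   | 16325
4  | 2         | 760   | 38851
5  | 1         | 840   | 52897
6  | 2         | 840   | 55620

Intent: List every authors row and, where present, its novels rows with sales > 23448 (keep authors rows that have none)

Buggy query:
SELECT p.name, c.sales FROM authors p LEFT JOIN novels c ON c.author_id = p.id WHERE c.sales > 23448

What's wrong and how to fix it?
Bug: A WHERE condition on the right-hand table after LEFT JOIN drops unmatched parents

Fix: Put 'c.sales > 23448' in the JOIN's ON clause instead of WHERE

Corrected query:
SELECT p.name, c.sales FROM authors p LEFT JOIN novels c ON c.author_id = p.id AND c.sales > 23448

Result:
name    | sales
--------+------
Orwell  | 52897
Austen  | 38851
Austen  | 55620
Austen  | 75348
Le Guin | NULL 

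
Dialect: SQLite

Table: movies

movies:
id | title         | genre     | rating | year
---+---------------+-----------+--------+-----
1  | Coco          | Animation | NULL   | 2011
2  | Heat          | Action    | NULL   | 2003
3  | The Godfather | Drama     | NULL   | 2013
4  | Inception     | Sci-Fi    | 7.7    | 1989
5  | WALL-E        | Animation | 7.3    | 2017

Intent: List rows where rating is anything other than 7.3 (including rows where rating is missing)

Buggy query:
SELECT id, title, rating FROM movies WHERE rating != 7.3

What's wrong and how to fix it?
Bug: 'rating != 7.3' is unknown when rating is NULL, so NULL rows are silently excluded

Fix: Add an explicit OR rating IS NULL to include the missing-value rows

Corrected query:
SELECT id, title, rating FROM movies WHERE rating != 7.3 OR rating IS NULL

Result:
id | title         | rating
---+---------------+-------
1  | Coco          | NULL  
2  | Heat          | NULL  
3  | The Godfather | NULL  
4  | Inception     | 7.7   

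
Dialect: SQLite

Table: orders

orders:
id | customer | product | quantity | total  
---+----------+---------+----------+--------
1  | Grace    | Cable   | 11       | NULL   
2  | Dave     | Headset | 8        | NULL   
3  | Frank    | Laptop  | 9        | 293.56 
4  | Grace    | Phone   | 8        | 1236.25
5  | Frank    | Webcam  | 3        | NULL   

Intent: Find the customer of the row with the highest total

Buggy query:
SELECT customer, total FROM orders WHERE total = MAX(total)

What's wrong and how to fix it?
Bug: MAX(total) is an aggregate and cannot be used directly in WHERE

Fix: Use a subquery: WHERE total = (SELECT MAX(total) FROM orders)

Corrected query:
SELECT customer, total FROM orders WHERE total = (SELECT MAX(total) FROM orders)

Result:
customer | total  
---------+--------
Grace    | 1236.25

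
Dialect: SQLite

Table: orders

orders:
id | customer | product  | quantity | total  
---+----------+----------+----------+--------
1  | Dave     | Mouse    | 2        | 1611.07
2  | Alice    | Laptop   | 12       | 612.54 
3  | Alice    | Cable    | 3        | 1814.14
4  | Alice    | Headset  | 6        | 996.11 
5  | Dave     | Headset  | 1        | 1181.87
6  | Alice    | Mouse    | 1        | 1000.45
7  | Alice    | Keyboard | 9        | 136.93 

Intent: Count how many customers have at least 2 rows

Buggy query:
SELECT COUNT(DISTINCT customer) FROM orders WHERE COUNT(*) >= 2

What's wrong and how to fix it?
Bug: WHERE filters individual rows, not groups, so a group-level COUNT is invalid there

Fix: Group first with HAVING COUNT(*) >= 2, then COUNT the resulting groups

Corrected query:
SELECT COUNT(*) FROM (SELECT customer FROM orders GROUP BY customer HAVING COUNT(*) >= 2)

Result:
COUNT(*)
--------
2       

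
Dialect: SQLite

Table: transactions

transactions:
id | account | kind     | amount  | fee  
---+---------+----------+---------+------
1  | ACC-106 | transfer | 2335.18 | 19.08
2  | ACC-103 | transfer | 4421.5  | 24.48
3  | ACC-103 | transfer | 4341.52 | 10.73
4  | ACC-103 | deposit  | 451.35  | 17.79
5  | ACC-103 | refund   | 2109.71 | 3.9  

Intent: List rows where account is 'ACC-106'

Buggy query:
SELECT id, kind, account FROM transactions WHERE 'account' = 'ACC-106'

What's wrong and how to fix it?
Bug: Single quotes denote string literals in SQL; the column name is being compared as a constant string

Fix: Reference the column as account without single quotes

Corrected query:
SELECT id, kind, account FROM transactions WHERE account = 'ACC-106'

Result:
id | kind     | account
---+----------+--------
1  | transfer | ACC-106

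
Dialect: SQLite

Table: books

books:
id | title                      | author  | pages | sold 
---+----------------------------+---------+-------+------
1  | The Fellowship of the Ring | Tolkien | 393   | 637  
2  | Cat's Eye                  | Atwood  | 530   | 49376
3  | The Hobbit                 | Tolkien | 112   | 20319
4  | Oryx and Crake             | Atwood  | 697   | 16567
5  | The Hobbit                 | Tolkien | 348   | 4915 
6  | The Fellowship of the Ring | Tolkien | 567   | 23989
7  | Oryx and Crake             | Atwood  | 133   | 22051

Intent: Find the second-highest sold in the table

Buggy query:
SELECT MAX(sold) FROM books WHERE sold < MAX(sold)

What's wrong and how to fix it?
Bug: The inner MAX is an aggregate inside WHERE, which is not allowed

Fix: Put the inner MAX in a scalar subquery

Corrected query:
SELECT MAX(sold) FROM books WHERE sold < (SELECT MAX(sold) FROM books)

Result:
MAX(sold)
---------
23989    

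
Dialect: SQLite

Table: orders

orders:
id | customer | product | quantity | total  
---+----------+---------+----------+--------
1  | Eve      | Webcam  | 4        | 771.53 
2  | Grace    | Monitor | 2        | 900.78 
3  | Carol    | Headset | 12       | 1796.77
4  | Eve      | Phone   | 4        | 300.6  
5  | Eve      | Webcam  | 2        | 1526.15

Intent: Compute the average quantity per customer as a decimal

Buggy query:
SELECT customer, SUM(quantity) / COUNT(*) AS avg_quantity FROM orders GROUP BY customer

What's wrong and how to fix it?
Bug: Both operands are integers, so '/' performs integer division and truncates

Fix: Cast one side to REAL so the division keeps the fractional part

Corrected query:
SELECT customer, SUM(quantity) * 1.0 / COUNT(*) AS avg_quantity FROM orders GROUP BY customer

Result:
customer | avg_quantity
---------+-------------
Carol    | 12          
Eve      | 3.333333    
Grace    | 2           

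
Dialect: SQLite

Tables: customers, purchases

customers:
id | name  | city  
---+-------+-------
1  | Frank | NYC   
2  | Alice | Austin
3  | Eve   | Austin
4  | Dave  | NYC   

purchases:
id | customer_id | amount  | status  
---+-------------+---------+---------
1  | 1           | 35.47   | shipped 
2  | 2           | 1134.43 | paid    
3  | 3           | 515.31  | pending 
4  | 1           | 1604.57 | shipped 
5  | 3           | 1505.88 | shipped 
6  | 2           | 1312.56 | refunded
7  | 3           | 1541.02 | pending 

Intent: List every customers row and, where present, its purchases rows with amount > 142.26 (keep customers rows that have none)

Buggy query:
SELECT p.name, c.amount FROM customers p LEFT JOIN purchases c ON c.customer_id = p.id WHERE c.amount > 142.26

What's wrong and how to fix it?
Bug: A WHERE condition on the right-hand table after LEFT JOIN drops unmatched parents

Fix: Move the right-table condition into the ON clause so unmatched parents are kept

Corrected query:
SELECT p.name, c.amount FROM customers p LEFT JOIN purchases c ON c.customer_id = p.id AND c.amount > 142.26

Result:
name  | amount 
------+--------
Frank | 1604.57
Alice | 1134.43
Alice | 1312.56
Eve   | 515.31 
Eve   | 1505.88
Eve   | 1541.02
Dave  | NULL   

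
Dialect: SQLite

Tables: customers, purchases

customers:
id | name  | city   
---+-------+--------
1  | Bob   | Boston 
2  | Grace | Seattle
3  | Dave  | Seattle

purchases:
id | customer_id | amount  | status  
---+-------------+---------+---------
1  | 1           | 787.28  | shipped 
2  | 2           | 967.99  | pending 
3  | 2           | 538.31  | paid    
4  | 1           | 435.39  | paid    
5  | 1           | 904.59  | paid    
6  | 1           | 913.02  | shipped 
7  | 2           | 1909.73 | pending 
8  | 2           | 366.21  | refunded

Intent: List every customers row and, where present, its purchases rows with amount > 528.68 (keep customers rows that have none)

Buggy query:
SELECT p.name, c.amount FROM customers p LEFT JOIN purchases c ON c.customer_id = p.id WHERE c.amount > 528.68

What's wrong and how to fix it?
Bug: A WHERE condition on the right-hand table after LEFT JOIN drops unmatched parents

Fix: Move the right-table condition into the ON clause so unmatched parents are kept

Corrected query:
SELECT p.name, c.amount FROM customers p LEFT JOIN purchases c ON c.customer_id = p.id AND c.amount > 528.68

Result:
name  | amount 
------+--------
Bob   | 787.28 
Bob   | 904.59 
Bob   | 913.02 
Grace | 538.31 
Grace | 967.99 
Grace | 1909.73
Dave  | NULL   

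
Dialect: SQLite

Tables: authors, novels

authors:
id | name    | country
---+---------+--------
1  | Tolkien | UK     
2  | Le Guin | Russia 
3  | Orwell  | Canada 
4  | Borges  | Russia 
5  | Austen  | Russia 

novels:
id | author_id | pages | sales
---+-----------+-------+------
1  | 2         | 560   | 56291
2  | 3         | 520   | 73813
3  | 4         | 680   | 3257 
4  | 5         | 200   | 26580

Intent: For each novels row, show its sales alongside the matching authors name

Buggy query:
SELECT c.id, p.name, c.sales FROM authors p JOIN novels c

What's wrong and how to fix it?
Bug: JOIN with no ON clause produces a cartesian product; every novels row pairs with every authors row

Fix: Specify the join condition linking the foreign key to the parent id

Corrected query:
SELECT c.id, p.name, c.sales FROM authors p JOIN novels c ON c.author_id = p.id

Result:
id | name    | sales
---+---------+------
1  | Le Guin | 56291
2  | Orwell  | 73813
3  | Borges  | 3257 
4  | Austen  | 26580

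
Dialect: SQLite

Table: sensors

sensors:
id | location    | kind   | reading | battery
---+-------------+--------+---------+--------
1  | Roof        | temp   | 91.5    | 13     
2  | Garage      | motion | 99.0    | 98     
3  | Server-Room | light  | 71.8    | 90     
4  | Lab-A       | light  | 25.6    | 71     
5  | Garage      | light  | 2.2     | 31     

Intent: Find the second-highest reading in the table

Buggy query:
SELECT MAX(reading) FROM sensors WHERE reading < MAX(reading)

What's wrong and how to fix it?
Bug: The inner MAX is an aggregate inside WHERE, which is not allowed

Fix: Compute the overall MAX in a subquery, then take MAX of rows below it

Corrected query:
SELECT MAX(reading) FROM sensors WHERE reading < (SELECT MAX(reading) FROM sensors)

Result:
MAX(reading)
------------
91.5        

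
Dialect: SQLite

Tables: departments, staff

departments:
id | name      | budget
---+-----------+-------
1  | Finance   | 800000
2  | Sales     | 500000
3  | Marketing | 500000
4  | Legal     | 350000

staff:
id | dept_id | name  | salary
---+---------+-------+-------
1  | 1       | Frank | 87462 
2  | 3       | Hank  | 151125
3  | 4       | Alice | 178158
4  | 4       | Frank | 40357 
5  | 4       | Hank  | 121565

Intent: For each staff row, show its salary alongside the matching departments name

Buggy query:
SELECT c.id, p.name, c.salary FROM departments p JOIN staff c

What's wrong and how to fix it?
Bug: Missing join condition: each staff row is matched to all departments rows instead of just its own

Fix: Add ON c.dept_id = p.id to the JOIN

Corrected query:
SELECT c.id, p.name, c.salary FROM departments p JOIN staff c ON c.dept_id = p.id

Result:
id | name      | salary
---+-----------+-------
1  | Finance   | 87462 
2  | Marketing | 151125
3  | Legal     | 178158
4  | Legal     | 40357 
5  | Legal     | 121565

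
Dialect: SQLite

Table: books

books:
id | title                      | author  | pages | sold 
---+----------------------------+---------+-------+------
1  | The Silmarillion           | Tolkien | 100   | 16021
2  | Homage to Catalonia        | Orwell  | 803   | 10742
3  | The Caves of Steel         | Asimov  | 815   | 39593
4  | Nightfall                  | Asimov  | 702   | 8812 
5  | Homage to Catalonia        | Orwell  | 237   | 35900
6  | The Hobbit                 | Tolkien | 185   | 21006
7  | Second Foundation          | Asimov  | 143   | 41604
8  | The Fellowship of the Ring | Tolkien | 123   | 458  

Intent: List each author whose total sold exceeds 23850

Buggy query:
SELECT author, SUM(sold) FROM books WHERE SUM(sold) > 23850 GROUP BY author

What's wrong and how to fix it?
Bug: SUM(sold) is an aggregate, but WHERE filters rows before aggregation

Fix: Use HAVING (which filters groups after aggregation) instead of WHERE

Corrected query:
SELECT author, SUM(sold) FROM books GROUP BY author HAVING SUM(sold) > 23850

Result:
author  | SUM(sold)
--------+----------
Asimov  | 90009    
Orwell  | 46642    
Tolkien | 37485    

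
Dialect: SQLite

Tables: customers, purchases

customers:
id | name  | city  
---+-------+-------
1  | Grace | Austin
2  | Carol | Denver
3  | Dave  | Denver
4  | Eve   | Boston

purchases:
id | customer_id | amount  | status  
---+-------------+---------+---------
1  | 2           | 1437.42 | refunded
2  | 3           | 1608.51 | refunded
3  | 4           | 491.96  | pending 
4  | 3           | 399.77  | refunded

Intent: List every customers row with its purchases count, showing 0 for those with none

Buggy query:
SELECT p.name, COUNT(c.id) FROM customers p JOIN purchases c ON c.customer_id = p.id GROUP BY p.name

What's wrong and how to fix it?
Bug: INNER JOIN drops customers rows that have no matching purchases rows

Fix: Switch to LEFT JOIN to retain unmatched parent rows

Corrected query:
SELECT p.name, COUNT(c.id) FROM customers p LEFT JOIN purchases c ON c.customer_id = p.id GROUP BY p.name

Result:
name  | COUNT(c.id)
------+------------
Carol | 1          
Dave  | 2          
Eve   | 1          
Grace | 0          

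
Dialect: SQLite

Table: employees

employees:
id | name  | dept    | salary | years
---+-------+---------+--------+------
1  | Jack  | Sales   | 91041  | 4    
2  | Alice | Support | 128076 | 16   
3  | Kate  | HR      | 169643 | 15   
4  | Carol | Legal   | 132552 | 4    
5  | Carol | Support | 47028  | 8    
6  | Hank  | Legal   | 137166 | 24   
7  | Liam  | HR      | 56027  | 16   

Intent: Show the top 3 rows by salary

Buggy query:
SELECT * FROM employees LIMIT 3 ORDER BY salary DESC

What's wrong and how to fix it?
Bug: ORDER BY cannot follow LIMIT; LIMIT is the final clause

Fix: Sort with ORDER BY, then apply LIMIT

Corrected query:
SELECT * FROM employees ORDER BY salary DESC LIMIT 3

Result:
id | name  | dept  | salary | years
---+-------+-------+--------+------
3  | Kate  | HR    | 169643 | 15   
6  | Hank  | Legal | 137166 | 24   
4  | Carol | Legal | 132552 | 4    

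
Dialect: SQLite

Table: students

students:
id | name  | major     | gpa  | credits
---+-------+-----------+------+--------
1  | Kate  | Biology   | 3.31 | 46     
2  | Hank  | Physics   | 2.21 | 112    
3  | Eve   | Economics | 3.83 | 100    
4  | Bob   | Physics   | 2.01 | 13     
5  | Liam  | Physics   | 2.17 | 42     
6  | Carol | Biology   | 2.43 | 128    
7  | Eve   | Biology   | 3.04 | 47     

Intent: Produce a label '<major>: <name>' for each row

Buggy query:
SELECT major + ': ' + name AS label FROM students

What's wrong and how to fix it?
Bug: '+' is numeric addition; on text columns SQLite converts them to 0 instead of concatenating

Fix: Replace + with || to concatenate text

Corrected query:
SELECT major || ': ' || name AS label FROM students

Result:
label         
--------------
Biology: Kate 
Physics: Hank 
Economics: Eve
Physics: Bob  
Physics: Liam 
Biology: Carol
Biology: Eve  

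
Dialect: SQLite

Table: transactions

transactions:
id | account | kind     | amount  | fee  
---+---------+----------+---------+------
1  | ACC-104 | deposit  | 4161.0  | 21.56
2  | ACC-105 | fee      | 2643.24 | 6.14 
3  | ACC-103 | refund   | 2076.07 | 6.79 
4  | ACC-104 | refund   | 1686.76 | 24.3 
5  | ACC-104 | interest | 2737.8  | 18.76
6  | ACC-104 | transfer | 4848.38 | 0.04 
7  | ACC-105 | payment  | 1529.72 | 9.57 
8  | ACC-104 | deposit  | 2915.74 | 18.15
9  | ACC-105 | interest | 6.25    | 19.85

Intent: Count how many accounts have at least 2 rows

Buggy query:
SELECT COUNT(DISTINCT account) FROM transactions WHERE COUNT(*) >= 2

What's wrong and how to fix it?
Bug: COUNT(*) cannot appear in WHERE; the per-group count doesn't exist yet

Fix: Use a subquery that GROUPs and filters with HAVING, then count its rows

Corrected query:
SELECT COUNT(*) FROM (SELECT account FROM transactions GROUP BY account HAVING COUNT(*) >= 2)

Result:
COUNT(*)
--------
2       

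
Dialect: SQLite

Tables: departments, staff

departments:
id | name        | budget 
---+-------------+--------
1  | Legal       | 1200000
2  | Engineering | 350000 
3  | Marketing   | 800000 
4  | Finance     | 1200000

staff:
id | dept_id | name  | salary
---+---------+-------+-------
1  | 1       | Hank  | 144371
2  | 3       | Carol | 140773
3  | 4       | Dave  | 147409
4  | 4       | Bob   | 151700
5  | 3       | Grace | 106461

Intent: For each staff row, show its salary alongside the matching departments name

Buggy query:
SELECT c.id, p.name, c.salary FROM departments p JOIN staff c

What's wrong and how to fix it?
Bug: JOIN with no ON clause produces a cartesian product; every staff row pairs with every departments row

Fix: Specify the join condition linking the foreign key to the parent id

Corrected query:
SELECT c.id, p.name, c.salary FROM departments p JOIN staff c ON c.dept_id = p.id

Result:
id | name      | salary
---+-----------+-------
1  | Legal     | 144371
2  | Marketing | 140773
3  | Finance   | 147409
4  | Finance   | 151700
5  | Marketing | 106461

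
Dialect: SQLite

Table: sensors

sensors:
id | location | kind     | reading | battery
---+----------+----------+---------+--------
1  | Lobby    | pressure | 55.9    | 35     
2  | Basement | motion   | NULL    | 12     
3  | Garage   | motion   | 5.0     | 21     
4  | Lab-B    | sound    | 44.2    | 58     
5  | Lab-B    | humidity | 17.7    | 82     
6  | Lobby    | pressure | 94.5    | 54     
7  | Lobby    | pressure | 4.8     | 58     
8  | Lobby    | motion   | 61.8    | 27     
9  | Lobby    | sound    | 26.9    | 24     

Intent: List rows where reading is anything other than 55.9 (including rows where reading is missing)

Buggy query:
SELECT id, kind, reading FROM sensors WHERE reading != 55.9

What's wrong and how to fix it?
Bug: Inequality against NULL is unknown, not true; rows with NULL are dropped

Fix: Add an explicit OR reading IS NULL to include the missing-value rows

Corrected query:
SELECT id, kind, reading FROM sensors WHERE reading != 55.9 OR reading IS NULL

Result:
id | kind     | reading
---+----------+--------
2  | motion   | NULL   
3  | motion   | 5      
4  | sound    | 44.2   
5  | humidity | 17.7   
6  | pressure | 94.5   
7  | pressure | 4.8    
8  | motion   | 61.8   
9  | sound    | 26.9   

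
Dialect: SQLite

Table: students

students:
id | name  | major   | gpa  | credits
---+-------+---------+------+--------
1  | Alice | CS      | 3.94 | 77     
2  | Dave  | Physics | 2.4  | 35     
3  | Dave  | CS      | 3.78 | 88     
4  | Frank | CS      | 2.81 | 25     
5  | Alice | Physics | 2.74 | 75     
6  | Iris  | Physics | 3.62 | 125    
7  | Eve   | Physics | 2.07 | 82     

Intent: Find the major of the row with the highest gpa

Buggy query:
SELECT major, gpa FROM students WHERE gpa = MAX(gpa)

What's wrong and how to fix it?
Bug: WHERE is evaluated per row; an aggregate over the whole table isn't defined there

Fix: Use a subquery: WHERE gpa = (SELECT MAX(gpa) FROM students)

Corrected query:
SELECT major, gpa FROM students WHERE gpa = (SELECT MAX(gpa) FROM students)

Result:
major | gpa 
------+-----
CS    | 3.94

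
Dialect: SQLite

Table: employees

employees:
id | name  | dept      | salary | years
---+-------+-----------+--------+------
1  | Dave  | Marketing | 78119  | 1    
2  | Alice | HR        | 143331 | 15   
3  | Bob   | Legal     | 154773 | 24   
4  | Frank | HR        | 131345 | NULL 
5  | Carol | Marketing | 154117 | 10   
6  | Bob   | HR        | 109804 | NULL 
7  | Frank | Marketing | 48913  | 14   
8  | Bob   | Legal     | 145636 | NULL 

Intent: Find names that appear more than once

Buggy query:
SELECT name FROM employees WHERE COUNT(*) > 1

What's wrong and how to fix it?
Bug: COUNT(*) is an aggregate and cannot be used in WHERE

Fix: Group first, then use HAVING for the count condition

Corrected query:
SELECT name FROM employees GROUP BY name HAVING COUNT(*) > 1

Result:
name 
-----
Bob  
Frank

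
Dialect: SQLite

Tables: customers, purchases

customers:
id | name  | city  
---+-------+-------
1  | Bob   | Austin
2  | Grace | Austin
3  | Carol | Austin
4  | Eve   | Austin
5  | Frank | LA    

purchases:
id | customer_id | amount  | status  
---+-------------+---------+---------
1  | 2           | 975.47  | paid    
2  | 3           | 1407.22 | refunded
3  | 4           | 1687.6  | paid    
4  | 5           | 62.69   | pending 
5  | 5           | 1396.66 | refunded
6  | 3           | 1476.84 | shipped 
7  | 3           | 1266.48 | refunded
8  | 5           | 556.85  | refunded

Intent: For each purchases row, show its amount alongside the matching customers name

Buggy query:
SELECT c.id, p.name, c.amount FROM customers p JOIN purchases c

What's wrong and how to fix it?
Bug: Missing join condition: each purchases row is matched to all customers rows instead of just its own

Fix: Add ON c.customer_id = p.id to the JOIN

Corrected query:
SELECT c.id, p.name, c.amount FROM customers p JOIN purchases c ON c.customer_id = p.id

Result:
id | name  | amount 
---+-------+--------
1  | Grace | 975.47 
2  | Carol | 1407.22
3  | Eve   | 1687.6 
4  | Frank | 62.69  
5  | Frank | 1396.66
6  | Carol | 1476.84
7  | Carol | 1266.48
8  | Frank | 556.85 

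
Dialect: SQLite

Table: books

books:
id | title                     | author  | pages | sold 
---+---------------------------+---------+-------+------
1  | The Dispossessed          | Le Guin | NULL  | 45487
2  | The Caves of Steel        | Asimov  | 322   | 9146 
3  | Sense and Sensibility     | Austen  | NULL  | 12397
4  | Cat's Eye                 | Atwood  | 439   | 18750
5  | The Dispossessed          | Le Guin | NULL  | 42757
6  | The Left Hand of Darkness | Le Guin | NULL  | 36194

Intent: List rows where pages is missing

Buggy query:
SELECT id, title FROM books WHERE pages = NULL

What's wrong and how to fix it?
Bug: Comparing to NULL with '=' never matches; NULL = NULL is unknown, not true

Fix: Use IS NULL to test for NULL

Corrected query:
SELECT id, title FROM books WHERE pages IS NULL

Result:
id | title                    
---+--------------------------
1  | The Dispossessed         
3  | Sense and Sensibility    
5  | The Dispossessed         
6  | The Left Hand of Darkness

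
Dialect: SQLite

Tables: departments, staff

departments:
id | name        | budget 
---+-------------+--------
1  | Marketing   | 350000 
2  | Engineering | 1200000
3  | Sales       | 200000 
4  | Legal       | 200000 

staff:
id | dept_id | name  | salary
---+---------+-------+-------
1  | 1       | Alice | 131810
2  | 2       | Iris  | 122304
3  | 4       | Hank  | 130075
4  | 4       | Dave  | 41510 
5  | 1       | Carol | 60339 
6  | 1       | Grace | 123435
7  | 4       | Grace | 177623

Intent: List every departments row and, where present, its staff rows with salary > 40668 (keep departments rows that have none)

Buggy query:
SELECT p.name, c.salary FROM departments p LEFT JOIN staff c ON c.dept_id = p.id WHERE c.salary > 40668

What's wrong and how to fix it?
Bug: A WHERE condition on the right-hand table after LEFT JOIN drops unmatched parents

Fix: Put 'c.salary > 40668' in the JOIN's ON clause instead of WHERE

Corrected query:
SELECT p.name, c.salary FROM departments p LEFT JOIN staff c ON c.dept_id = p.id AND c.salary > 40668

Result:
name        | salary
------------+-------
Marketing   | 60339 
Marketing   | 123435
Marketing   | 131810
Engineering | 122304
Sales       | NULL  
Legal       | 41510 
Legal       | 130075
Legal       | 177623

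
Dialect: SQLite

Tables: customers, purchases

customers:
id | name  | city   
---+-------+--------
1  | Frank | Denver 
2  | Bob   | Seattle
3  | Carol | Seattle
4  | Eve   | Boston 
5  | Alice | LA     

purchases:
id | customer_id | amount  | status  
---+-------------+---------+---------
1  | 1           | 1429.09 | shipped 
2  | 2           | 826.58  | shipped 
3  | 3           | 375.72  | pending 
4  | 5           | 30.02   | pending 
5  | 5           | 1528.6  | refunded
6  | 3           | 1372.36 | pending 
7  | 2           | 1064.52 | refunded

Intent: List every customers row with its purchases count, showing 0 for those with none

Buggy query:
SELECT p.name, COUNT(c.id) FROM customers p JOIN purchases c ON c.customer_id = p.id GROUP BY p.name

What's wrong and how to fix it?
Bug: An inner join excludes parents with zero children

Fix: Use LEFT JOIN so parents without children still appear (COUNT(c.id) gives 0)

Corrected query:
SELECT p.name, COUNT(c.id) FROM customers p LEFT JOIN purchases c ON c.customer_id = p.id GROUP BY p.name

Result:
name  | COUNT(c.id)
------+------------
Alice | 2          
Bob   | 2          
Carol | 2          
Eve   | 0          
Frank | 1          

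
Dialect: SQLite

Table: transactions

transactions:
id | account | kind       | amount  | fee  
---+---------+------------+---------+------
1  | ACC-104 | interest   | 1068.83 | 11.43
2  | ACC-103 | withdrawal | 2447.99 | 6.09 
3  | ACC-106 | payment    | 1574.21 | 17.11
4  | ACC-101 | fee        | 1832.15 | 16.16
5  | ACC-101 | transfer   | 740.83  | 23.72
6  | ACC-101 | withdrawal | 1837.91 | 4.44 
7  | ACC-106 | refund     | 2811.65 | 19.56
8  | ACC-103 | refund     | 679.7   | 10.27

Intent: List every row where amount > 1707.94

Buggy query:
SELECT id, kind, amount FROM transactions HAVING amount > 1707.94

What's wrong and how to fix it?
Bug: This is a non-aggregate query (no GROUP BY, no aggregates), so in SQLite the HAVING clause is invalid here; a row-level condition belongs in WHERE

Fix: Use WHERE for row-level filtering

Corrected query:
SELECT id, kind, amount FROM transactions WHERE amount > 1707.94

Result:
id | kind       | amount 
---+------------+--------
2  | withdrawal | 2447.99
4  | fee        | 1832.15
6  | withdrawal | 1837.91
7  | refund     | 2811.65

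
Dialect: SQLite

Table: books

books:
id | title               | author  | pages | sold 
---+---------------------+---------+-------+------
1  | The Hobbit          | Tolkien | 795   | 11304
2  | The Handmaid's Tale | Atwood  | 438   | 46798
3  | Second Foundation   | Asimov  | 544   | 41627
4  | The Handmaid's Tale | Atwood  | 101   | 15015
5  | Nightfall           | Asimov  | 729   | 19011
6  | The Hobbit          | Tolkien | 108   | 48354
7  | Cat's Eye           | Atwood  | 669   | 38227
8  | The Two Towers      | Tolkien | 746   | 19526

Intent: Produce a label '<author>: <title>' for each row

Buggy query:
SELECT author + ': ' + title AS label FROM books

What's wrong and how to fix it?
Bug: '+' is numeric addition; on text columns SQLite converts them to 0 instead of concatenating

Fix: Use the || operator for string concatenation

Corrected query:
SELECT author || ': ' || title AS label FROM books

Result:
label                      
---------------------------
Tolkien: The Hobbit        
Atwood: The Handmaid's Tale
Asimov: Second Foundation  
Atwood: The Handmaid's Tale
Asimov: Nightfall          
Tolkien: The Hobbit        
Atwood: Cat's Eye          
Tolkien: The Two Towers    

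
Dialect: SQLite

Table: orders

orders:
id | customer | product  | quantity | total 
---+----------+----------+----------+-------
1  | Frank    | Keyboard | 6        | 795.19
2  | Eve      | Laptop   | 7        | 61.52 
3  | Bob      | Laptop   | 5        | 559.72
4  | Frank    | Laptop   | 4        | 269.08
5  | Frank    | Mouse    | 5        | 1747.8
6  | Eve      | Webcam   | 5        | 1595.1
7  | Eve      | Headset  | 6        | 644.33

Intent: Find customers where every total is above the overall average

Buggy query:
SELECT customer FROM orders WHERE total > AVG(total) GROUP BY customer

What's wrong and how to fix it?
Bug: WHERE evaluates per row before aggregation, so AVG() is unavailable

Fix: Use a subquery for AVG and a HAVING MIN(...) filter so the condition holds for every row in the group

Corrected query:
SELECT customer FROM orders GROUP BY customer HAVING MIN(total) > (SELECT AVG(total) FROM orders)

Result:
(no rows)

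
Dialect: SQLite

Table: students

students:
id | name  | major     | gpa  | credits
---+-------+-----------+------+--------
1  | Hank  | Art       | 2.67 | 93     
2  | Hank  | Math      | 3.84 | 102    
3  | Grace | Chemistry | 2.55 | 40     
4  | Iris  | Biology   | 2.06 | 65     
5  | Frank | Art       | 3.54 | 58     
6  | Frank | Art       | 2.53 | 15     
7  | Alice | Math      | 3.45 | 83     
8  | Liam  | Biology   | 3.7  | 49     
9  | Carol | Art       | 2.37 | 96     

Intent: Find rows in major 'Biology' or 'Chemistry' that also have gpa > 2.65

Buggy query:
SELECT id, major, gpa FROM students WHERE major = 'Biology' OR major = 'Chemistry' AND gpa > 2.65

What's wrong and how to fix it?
Bug: Without parentheses, AND is evaluated before OR, so the gpa filter only applies to the 'Chemistry' branch

Fix: Add parentheses around the OR so the AND applies to both alternatives

Corrected query:
SELECT id, major, gpa FROM students WHERE (major = 'Biology' OR major = 'Chemistry') AND gpa > 2.65

Result:
id | major   | gpa
---+---------+----
8  | Biology | 3.7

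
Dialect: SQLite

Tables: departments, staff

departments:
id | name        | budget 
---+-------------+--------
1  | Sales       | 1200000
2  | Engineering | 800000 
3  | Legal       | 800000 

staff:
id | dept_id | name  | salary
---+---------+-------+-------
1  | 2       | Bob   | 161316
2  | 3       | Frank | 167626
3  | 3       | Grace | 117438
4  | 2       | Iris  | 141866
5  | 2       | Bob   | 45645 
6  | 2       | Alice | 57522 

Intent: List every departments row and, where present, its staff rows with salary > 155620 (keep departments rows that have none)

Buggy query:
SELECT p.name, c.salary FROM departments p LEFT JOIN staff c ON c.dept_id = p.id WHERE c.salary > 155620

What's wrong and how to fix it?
Bug: A WHERE condition on the right-hand table after LEFT JOIN drops unmatched parents

Fix: Move the right-table condition into the ON clause so unmatched parents are kept

Corrected query:
SELECT p.name, c.salary FROM departments p LEFT JOIN staff c ON c.dept_id = p.id AND c.salary > 155620

Result:
name        | salary
------------+-------
Sales       | NULL  
Engineering | 161316
Legal       | 167626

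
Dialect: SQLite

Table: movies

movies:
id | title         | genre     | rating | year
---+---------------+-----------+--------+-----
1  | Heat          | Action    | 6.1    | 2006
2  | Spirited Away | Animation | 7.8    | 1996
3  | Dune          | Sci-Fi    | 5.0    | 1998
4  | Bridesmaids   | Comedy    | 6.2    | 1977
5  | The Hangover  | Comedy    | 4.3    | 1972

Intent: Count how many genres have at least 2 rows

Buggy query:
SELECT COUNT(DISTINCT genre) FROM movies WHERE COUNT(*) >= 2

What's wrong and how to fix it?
Bug: WHERE filters individual rows, not groups, so a group-level COUNT is invalid there

Fix: Use a subquery that GROUPs and filters with HAVING, then count its rows

Corrected query:
SELECT COUNT(*) FROM (SELECT genre FROM movies GROUP BY genre HAVING COUNT(*) >= 2)

Result:
COUNT(*)
--------
1       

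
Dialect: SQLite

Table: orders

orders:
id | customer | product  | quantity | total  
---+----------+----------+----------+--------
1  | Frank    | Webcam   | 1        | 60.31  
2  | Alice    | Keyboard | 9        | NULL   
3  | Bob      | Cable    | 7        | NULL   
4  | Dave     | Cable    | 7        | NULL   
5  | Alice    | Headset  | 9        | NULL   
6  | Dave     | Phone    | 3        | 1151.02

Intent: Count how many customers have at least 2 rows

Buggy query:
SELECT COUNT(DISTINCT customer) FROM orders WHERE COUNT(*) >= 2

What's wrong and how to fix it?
Bug: WHERE filters individual rows, not groups, so a group-level COUNT is invalid there

Fix: Group first with HAVING COUNT(*) >= 2, then COUNT the resulting groups

Corrected query:
SELECT COUNT(*) FROM (SELECT customer FROM orders GROUP BY customer HAVING COUNT(*) >= 2)

Result:
COUNT(*)
--------
2       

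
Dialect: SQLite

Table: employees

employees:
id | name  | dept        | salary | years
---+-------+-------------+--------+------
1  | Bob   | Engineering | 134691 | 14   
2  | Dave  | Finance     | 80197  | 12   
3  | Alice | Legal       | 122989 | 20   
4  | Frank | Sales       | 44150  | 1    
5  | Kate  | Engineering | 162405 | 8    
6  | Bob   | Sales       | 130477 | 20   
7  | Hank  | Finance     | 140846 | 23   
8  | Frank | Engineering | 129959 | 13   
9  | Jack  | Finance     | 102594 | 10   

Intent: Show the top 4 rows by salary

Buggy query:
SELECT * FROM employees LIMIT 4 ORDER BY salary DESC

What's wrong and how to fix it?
Bug: ORDER BY cannot follow LIMIT; LIMIT is the final clause

Fix: Sort with ORDER BY, then apply LIMIT

Corrected query:
SELECT * FROM employees ORDER BY salary DESC LIMIT 4

Result:
id | name | dept        | salary | years
---+------+-------------+--------+------
5  | Kate | Engineering | 162405 | 8    
7  | Hank | Finance     | 140846 | 23   
1  | Bob  | Engineering | 134691 | 14   
6  | Bob  | Sales       | 130477 | 20   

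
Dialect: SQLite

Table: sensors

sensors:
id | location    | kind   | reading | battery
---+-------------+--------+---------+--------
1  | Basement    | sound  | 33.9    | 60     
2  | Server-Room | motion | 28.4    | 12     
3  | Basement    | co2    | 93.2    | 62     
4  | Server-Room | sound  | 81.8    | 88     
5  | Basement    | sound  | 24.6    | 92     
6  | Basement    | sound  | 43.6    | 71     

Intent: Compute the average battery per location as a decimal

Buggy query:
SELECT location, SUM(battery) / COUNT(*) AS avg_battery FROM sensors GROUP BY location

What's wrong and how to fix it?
Bug: Both operands are integers, so '/' performs integer division and truncates

Fix: Multiply by 1.0 (or CAST to REAL) to force floating-point division

Corrected query:
SELECT location, SUM(battery) * 1.0 / COUNT(*) AS avg_battery FROM sensors GROUP BY location

Result:
location    | avg_battery
------------+------------
Basement    | 71.25      
Server-Room | 50         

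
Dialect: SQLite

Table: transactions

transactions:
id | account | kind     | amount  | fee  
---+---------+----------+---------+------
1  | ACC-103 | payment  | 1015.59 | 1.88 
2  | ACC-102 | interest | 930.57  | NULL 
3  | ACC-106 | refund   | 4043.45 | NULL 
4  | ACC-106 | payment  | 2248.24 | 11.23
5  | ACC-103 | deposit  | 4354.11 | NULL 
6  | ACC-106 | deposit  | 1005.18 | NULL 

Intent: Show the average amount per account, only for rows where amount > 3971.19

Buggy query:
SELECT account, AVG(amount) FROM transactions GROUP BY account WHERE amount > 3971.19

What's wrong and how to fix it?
Bug: WHERE cannot follow GROUP BY

Fix: Place WHERE between FROM and GROUP BY

Corrected query:
SELECT account, AVG(amount) FROM transactions WHERE amount > 3971.19 GROUP BY account

Result:
account | AVG(amount)
--------+------------
ACC-103 | 4354.11    
ACC-106 | 4043.45    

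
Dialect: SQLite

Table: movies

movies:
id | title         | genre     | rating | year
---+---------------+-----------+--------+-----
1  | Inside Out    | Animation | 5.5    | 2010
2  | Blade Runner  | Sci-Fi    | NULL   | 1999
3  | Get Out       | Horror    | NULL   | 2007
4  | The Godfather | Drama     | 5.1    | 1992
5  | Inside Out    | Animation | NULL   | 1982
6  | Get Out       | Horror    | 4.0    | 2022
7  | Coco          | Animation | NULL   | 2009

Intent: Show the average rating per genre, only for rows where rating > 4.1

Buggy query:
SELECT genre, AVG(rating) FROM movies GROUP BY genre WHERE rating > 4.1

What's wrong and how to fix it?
Bug: WHERE cannot follow GROUP BY

Fix: Place WHERE between FROM and GROUP BY

Corrected query:
SELECT genre, AVG(rating) FROM movies WHERE rating > 4.1 GROUP BY genre

Result:
genre     | AVG(rating)
----------+------------
Animation | 5.5        
Drama     | 5.1        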